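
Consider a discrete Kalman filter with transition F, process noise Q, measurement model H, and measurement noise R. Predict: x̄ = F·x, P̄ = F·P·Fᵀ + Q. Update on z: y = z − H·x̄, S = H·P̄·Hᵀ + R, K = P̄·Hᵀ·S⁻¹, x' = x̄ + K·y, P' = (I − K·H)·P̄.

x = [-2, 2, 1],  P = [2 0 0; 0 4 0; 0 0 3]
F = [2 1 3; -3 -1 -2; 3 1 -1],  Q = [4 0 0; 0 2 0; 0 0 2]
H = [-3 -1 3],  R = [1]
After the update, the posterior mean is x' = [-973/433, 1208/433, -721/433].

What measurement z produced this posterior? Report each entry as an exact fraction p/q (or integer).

z = [-1]

x̄ = F·x = [1, 2, -5]
P̄ = F·P·Fᵀ + Q = [43 -34 7; -34 36 -16; 7 -16 27]
S = H·P̄·Hᵀ + R = [433]
K = P̄·Hᵀ·S⁻¹ = [-74/433; 18/433; 76/433]
x' − x̄ = [-1406/433, 342/433, 1444/433] = K·y
y = (KᵀK)⁻¹·Kᵀ·(x' − x̄) = [19]
z = y + H·x̄ = [19] + [-20] = [-1]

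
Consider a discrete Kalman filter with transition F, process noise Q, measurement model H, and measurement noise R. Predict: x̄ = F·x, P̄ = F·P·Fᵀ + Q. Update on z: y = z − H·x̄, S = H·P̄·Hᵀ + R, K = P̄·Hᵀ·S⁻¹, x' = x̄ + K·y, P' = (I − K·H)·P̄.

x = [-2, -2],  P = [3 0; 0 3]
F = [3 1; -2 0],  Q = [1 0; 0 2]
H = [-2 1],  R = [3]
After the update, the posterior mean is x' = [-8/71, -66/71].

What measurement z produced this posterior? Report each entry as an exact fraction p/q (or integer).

z = [-1]

x̄ = F·x = [-8, 4]
P̄ = F·P·Fᵀ + Q = [31 -18; -18 14]
S = H·P̄·Hᵀ + R = [213]
K = P̄·Hᵀ·S⁻¹ = [-80/213; 50/213]
x' − x̄ = [560/71, -350/71] = K·y
y = (KᵀK)⁻¹·Kᵀ·(x' − x̄) = [-21]
z = y + H·x̄ = [-21] + [20] = [-1]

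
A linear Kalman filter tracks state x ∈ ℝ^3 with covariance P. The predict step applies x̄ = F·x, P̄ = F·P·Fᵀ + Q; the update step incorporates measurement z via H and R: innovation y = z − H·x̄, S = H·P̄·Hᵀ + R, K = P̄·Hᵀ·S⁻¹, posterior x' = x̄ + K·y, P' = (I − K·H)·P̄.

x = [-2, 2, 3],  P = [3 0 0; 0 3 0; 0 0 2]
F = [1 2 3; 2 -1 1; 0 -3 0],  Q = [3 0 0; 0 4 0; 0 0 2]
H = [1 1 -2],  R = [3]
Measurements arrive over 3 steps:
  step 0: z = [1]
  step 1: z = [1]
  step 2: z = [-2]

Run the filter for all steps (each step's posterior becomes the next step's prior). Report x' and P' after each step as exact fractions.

step 0: x̄ = F·x = [11, -3, -6]
step 0: P̄ = F·P·Fᵀ + Q = [36 6 -18; 6 21 9; -18 9 29]
step 0: y = z − H·x̄ = [-19]
step 0: S = H·P̄·Hᵀ + R = [224]
step 0: K = P̄·Hᵀ·S⁻¹ = [39/112; 9/224; -67/224]
step 0: x' = x̄ + K·y = [491/112, -843/224, -71/224]
step 0: P' = (I − K·H)·P̄ = [495/56 321/112 597/112; 321/112 4623/224 2619/224; 597/112 2619/224 2007/224]
step 1: x̄ = F·x = [-131/32, 171/14, 2529/224]
step 1: P̄ = F·P·Fᵀ + Q = [11481/32 75/2 -7605/32; 75/2 388/7 135/14; -7605/32 135/14 42055/224]
step 1: y = z − H·x̄ = [3463/224]
step 1: S = H·P̄·Hᵀ + R = [482775/224]
step 1: K = P̄·Hᵀ·S⁻¹ = [65079/160925; 16496/482775; -27037/96555]
step 1: x' = x̄ + K·y = [347323/160925, 6151777/482775, 672136/96555]
step 1: P' = (I − K·H)·P̄ = [1014423/160925 1242084/160925 206127/32185; 1242084/160925 25544716/482775 2922148/96555; 206127/32185 2922148/96555 362164/19311]
step 2: x̄ = F·x = [23427563/482775, -707159/482775, -6151777/160925]
step 2: P̄ = F·P·Fᵀ + Q = [396942676/482775 370757/482775 -98647904/160925; 370757/482775 16944124/482775 3481472/160925; -98647904/160925 3481472/160925 76955998/160925]
step 2: y = z − H·x̄ = [-20198872/160925]
step 2: S = H·P̄·Hᵀ + R = [827181933/160925]
step 2: K = P̄·Hᵀ·S⁻¹ = [329733619/827181933; -1191317/827181933; -249078428/827181933]
step 2: x' = x̄ + K·y = [-415572917/275727311, -1062108373/827181933, -357529937/827181933]
step 2: P' = (I − K·H)·P̄ = [4496984159/827181933 1025415766/275727311 3292015300/827181933; 1025415766/275727311 29023076039/827181933 16051448644/827181933; 3292015300/827181933 16051448644/827181933 10045349614/827181933]

step 0: x' = [491/112, -843/224, -71/224], P' = [495/56 321/112 597/112; 321/112 4623/224 2619/224; 597/112 2619/224 2007/224]
step 1: x' = [347323/160925, 6151777/482775, 672136/96555], P' = [1014423/160925 1242084/160925 206127/32185; 1242084/160925 25544716/482775 2922148/96555; 206127/32185 2922148/96555 362164/19311]
step 2: x' = [-415572917/275727311, -1062108373/827181933, -357529937/827181933], P' = [4496984159/827181933 1025415766/275727311 3292015300/827181933; 1025415766/275727311 29023076039/827181933 16051448644/827181933; 3292015300/827181933 16051448644/827181933 10045349614/827181933]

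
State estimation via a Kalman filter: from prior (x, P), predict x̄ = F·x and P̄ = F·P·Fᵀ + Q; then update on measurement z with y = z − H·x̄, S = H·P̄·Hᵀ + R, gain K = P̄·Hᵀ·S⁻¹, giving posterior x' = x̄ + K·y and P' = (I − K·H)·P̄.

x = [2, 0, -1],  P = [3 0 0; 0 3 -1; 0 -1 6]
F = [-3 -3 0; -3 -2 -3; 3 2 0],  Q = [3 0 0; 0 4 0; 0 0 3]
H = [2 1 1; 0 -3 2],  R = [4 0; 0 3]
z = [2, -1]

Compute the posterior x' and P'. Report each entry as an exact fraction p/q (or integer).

x̄ = F·x = [-6, -3, 6]
P̄ = F·P·Fᵀ + Q = [57 36 -45; 36 85 -33; -45 -33 42]
y = z − H·x̄ = [11, -22]
S = H·P̄·Hᵀ + R = [257 -534; -534 1332]
K = P̄·Hᵀ·S⁻¹ = [237/397 36/397; -347/3176 -1809/6352; -565/3176 1259/19056]
x' = x̄ + K·y = [-567/397, 3277/1588, 12337/4764]
P' = (I − K·H)·P̄ = [4872/397 -3540/397 -5256/397; -3540/397 45287/6352 65217/6352; -5256/397 65217/6352 98455/6352]

x' = [-567/397, 3277/1588, 12337/4764]
P' = [4872/397 -3540/397 -5256/397; -3540/397 45287/6352 65217/6352; -5256/397 65217/6352 98455/6352]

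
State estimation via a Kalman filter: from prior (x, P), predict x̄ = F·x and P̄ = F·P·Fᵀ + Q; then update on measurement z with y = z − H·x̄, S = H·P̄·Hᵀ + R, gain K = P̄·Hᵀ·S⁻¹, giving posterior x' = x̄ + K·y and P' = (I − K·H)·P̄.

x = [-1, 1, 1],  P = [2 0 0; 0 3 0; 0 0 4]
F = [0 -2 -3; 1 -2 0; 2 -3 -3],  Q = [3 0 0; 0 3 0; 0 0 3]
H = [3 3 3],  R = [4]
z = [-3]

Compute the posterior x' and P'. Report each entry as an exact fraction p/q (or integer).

x' = [1465/2866, -1713/2866, -1339/1433]
P' = [22965/2866 -19311/2866 -1593/1433; -19311/2866 25313/2866 -2899/1433; -1593/1433 -2899/1433 4792/1433]

x̄ = F·x = [-5, -3, -8]
P̄ = F·P·Fᵀ + Q = [51 12 54; 12 17 22; 54 22 74]
y = z − H·x̄ = [45]
S = H·P̄·Hᵀ + R = [2866]
K = P̄·Hᵀ·S⁻¹ = [351/2866; 153/2866; 225/1433]
x' = x̄ + K·y = [1465/2866, -1713/2866, -1339/1433]
P' = (I − K·H)·P̄ = [22965/2866 -19311/2866 -1593/1433; -19311/2866 25313/2866 -2899/1433; -1593/1433 -2899/1433 4792/1433]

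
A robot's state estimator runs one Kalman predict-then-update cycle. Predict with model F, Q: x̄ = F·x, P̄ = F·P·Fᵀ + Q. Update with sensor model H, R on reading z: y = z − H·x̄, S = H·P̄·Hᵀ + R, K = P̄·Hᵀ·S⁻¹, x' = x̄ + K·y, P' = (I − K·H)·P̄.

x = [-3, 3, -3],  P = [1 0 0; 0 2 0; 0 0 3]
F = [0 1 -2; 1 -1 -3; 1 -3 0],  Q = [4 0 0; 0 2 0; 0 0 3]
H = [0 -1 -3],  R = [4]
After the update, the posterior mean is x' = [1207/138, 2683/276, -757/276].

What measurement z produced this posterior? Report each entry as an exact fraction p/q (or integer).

x̄ = F·x = [9, 3, -12]
P̄ = F·P·Fᵀ + Q = [18 16 -6; 16 32 7; -6 7 22]
S = H·P̄·Hᵀ + R = [276]
K = P̄·Hᵀ·S⁻¹ = [1/138; -53/276; -73/276]
x' − x̄ = [-35/138, 1855/276, 2555/276] = K·y
y = (KᵀK)⁻¹·Kᵀ·(x' − x̄) = [-35]
z = y + H·x̄ = [-35] + [33] = [-2]

z = [-2]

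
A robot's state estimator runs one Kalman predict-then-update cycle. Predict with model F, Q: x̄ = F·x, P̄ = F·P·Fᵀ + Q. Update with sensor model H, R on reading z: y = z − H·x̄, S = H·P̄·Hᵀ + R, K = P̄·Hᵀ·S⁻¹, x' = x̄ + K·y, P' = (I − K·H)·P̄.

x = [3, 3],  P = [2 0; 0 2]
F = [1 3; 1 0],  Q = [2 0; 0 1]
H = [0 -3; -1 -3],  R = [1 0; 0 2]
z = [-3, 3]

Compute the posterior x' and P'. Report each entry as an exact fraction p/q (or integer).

x̄ = F·x = [12, 3]
P̄ = F·P·Fᵀ + Q = [22 2; 2 3]
y = z − H·x̄ = [6, 24]
S = H·P̄·Hᵀ + R = [28 33; 33 63]
K = P̄·Hᵀ·S⁻¹ = [182/225 -586/675; -68/225 -11/675]
x' = x̄ + K·y = [-896/225, 179/225]
P' = (I − K·H)·P̄ = [1718/675 -182/675; -182/675 68/675]

x' = [-896/225, 179/225]
P' = [1718/675 -182/675; -182/675 68/675]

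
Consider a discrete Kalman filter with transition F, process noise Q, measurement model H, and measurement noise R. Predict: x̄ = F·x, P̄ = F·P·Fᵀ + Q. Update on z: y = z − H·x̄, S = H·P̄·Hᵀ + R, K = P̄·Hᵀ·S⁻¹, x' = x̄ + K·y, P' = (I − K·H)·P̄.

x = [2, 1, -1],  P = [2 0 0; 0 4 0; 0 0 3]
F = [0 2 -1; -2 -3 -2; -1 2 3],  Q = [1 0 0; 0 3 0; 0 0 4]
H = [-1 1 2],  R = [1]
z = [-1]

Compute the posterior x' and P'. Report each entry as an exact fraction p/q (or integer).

x' = [7/11, -647/132, 293/132]
P' = [172/11 -196/11 183/11; -196/11 7787/132 -5069/132; 183/11 -5069/132 3659/132]

x̄ = F·x = [3, -5, -3]
P̄ = F·P·Fᵀ + Q = [20 -18 7; -18 59 -38; 7 -38 49]
y = z − H·x̄ = [13]
S = H·P̄·Hᵀ + R = [132]
K = P̄·Hᵀ·S⁻¹ = [-2/11; 1/132; 53/132]
x' = x̄ + K·y = [7/11, -647/132, 293/132]
P' = (I − K·H)·P̄ = [172/11 -196/11 183/11; -196/11 7787/132 -5069/132; 183/11 -5069/132 3659/132]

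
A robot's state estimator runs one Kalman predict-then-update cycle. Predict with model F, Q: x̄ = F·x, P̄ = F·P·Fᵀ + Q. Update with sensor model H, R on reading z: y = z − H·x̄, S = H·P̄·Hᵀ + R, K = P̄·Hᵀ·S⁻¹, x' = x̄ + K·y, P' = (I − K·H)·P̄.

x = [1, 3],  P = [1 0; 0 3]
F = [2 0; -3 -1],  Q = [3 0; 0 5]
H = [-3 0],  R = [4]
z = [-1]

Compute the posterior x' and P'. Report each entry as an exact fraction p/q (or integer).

x' = [29/67, -312/67]
P' = [28/67 -24/67; -24/67 815/67]

x̄ = F·x = [2, -6]
P̄ = F·P·Fᵀ + Q = [7 -6; -6 17]
y = z − H·x̄ = [5]
S = H·P̄·Hᵀ + R = [67]
K = P̄·Hᵀ·S⁻¹ = [-21/67; 18/67]
x' = x̄ + K·y = [29/67, -312/67]
P' = (I − K·H)·P̄ = [28/67 -24/67; -24/67 815/67]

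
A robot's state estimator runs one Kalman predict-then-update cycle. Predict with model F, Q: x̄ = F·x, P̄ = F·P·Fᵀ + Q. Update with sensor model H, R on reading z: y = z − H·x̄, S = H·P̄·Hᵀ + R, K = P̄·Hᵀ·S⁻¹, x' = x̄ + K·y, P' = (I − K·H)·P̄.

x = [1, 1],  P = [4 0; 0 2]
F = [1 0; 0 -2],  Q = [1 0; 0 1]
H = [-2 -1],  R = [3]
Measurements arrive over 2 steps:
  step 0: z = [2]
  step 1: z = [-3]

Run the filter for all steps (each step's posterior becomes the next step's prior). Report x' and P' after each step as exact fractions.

step 0: x̄ = F·x = [1, -2]
step 0: P̄ = F·P·Fᵀ + Q = [5 0; 0 9]
step 0: y = z − H·x̄ = [2]
step 0: S = H·P̄·Hᵀ + R = [32]
step 0: K = P̄·Hᵀ·S⁻¹ = [-5/16; -9/32]
step 0: x' = x̄ + K·y = [3/8, -41/16]
step 0: P' = (I − K·H)·P̄ = [15/8 -45/16; -45/16 207/32]
step 1: x̄ = F·x = [3/8, 41/8]
step 1: P̄ = F·P·Fᵀ + Q = [23/8 45/8; 45/8 215/8]
step 1: y = z − H·x̄ = [23/8]
step 1: S = H·P̄·Hᵀ + R = [511/8]
step 1: K = P̄·Hᵀ·S⁻¹ = [-13/73; -305/511]
step 1: x' = x̄ + K·y = [-10/73, 1742/511]
step 1: P' = (I − K·H)·P̄ = [62/73 -85/73; -85/73 2105/511]

step 0: x' = [3/8, -41/16], P' = [15/8 -45/16; -45/16 207/32]
step 1: x' = [-10/73, 1742/511], P' = [62/73 -85/73; -85/73 2105/511]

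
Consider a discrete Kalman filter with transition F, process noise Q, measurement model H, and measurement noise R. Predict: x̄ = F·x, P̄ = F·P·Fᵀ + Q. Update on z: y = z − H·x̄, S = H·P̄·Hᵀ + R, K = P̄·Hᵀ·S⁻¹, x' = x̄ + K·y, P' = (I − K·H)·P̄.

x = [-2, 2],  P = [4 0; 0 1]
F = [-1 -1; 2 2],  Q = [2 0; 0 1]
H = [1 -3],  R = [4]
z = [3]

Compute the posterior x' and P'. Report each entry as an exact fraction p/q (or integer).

x̄ = F·x = [0, 0]
P̄ = F·P·Fᵀ + Q = [7 -10; -10 21]
y = z − H·x̄ = [3]
S = H·P̄·Hᵀ + R = [260]
K = P̄·Hᵀ·S⁻¹ = [37/260; -73/260]
x' = x̄ + K·y = [111/260, -219/260]
P' = (I − K·H)·P̄ = [451/260 101/260; 101/260 131/260]

x' = [111/260, -219/260]
P' = [451/260 101/260; 101/260 131/260]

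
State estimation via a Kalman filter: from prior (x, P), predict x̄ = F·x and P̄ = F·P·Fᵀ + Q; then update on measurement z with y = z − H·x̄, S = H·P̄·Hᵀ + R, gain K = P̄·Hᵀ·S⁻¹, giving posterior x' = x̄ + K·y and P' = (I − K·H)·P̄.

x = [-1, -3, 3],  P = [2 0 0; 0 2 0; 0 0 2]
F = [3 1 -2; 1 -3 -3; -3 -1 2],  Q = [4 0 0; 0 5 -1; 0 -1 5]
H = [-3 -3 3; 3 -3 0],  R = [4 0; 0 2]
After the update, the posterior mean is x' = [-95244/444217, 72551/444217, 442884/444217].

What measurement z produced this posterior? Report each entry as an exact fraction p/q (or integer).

x̄ = F·x = [-12, -1, 12]
P̄ = F·P·Fᵀ + Q = [32 12 -28; 12 43 -13; -28 -13 33]
S = H·P̄·Hᵀ + R = [1930 -36; -36 461]
K = P̄·Hᵀ·S⁻¹ = [-48708/444217 54012/444217; -48696/444217 -93417/444217; 50361/444217 -39429/444217]
x' − x̄ = [5235360/444217, 516768/444217, -4887720/444217] = K·y
y = (KᵀK)⁻¹·Kᵀ·(x' − x̄) = [-72, 32]
z = y + H·x̄ = [-72, 32] + [75, -33] = [3, -1]

z = [3, -1]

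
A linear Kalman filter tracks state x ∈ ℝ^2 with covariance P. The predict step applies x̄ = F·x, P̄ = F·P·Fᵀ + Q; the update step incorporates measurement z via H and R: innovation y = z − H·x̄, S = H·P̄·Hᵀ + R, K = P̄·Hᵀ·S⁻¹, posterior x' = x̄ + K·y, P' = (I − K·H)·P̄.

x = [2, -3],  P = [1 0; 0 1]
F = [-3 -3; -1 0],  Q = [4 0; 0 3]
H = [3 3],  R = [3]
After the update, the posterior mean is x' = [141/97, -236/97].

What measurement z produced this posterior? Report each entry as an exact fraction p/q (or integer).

x̄ = F·x = [3, -2]
P̄ = F·P·Fᵀ + Q = [22 3; 3 4]
S = H·P̄·Hᵀ + R = [291]
K = P̄·Hᵀ·S⁻¹ = [25/97; 7/97]
x' − x̄ = [-150/97, -42/97] = K·y
y = (KᵀK)⁻¹·Kᵀ·(x' − x̄) = [-6]
z = y + H·x̄ = [-6] + [3] = [-3]

z = [-3]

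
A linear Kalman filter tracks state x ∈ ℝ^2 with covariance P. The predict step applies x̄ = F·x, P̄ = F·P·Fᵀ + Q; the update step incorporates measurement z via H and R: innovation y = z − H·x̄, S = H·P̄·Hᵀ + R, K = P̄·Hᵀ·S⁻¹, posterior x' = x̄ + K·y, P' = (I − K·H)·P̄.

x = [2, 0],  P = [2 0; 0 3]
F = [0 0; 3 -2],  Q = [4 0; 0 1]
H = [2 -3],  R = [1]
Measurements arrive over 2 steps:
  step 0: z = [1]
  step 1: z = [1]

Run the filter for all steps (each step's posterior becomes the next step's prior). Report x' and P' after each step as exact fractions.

step 0: x' = [19/37, 9/296], P' = [140/37 93/37; 93/37 527/296]
step 1: x' = [3220/9259, -1611/18518], P' = [32300/9259 21336/9259; 21336/9259 15113/9259]

step 0: x̄ = F·x = [0, 6]
step 0: P̄ = F·P·Fᵀ + Q = [4 0; 0 31]
step 0: y = z − H·x̄ = [19]
step 0: S = H·P̄·Hᵀ + R = [296]
step 0: K = P̄·Hᵀ·S⁻¹ = [1/37; -93/296]
step 0: x' = x̄ + K·y = [19/37, 9/296]
step 0: P' = (I − K·H)·P̄ = [140/37 93/37; 93/37 527/296]
step 1: x̄ = F·x = [0, 219/148]
step 1: P̄ = F·P·Fᵀ + Q = [4 0; 0 889/74]
step 1: y = z − H·x̄ = [805/148]
step 1: S = H·P̄·Hᵀ + R = [9259/74]
step 1: K = P̄·Hᵀ·S⁻¹ = [592/9259; -2667/9259]
step 1: x' = x̄ + K·y = [3220/9259, -1611/18518]
step 1: P' = (I − K·H)·P̄ = [32300/9259 21336/9259; 21336/9259 15113/9259]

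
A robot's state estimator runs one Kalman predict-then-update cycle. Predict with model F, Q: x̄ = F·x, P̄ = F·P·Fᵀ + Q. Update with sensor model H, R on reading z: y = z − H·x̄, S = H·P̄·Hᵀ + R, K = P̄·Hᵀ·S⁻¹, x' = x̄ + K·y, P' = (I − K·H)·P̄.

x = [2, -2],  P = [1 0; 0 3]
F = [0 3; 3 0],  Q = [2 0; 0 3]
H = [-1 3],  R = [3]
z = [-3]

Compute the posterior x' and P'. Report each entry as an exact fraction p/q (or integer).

x' = [-57/140, -33/35]
P' = [3219/140 261/35; 261/35 96/35]

x̄ = F·x = [-6, 6]
P̄ = F·P·Fᵀ + Q = [29 0; 0 12]
y = z − H·x̄ = [-27]
S = H·P̄·Hᵀ + R = [140]
K = P̄·Hᵀ·S⁻¹ = [-29/140; 9/35]
x' = x̄ + K·y = [-57/140, -33/35]
P' = (I − K·H)·P̄ = [3219/140 261/35; 261/35 96/35]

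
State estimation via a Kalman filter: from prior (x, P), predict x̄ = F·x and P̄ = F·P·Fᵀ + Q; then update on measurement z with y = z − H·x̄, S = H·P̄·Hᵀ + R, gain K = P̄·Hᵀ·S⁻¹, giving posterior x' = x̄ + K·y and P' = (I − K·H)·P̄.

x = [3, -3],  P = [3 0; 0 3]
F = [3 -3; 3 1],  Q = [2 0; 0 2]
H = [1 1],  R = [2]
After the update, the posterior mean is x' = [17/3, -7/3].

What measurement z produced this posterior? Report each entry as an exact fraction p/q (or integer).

x̄ = F·x = [18, 6]
P̄ = F·P·Fᵀ + Q = [56 18; 18 32]
S = H·P̄·Hᵀ + R = [126]
K = P̄·Hᵀ·S⁻¹ = [37/63; 25/63]
x' − x̄ = [-37/3, -25/3] = K·y
y = (KᵀK)⁻¹·Kᵀ·(x' − x̄) = [-21]
z = y + H·x̄ = [-21] + [24] = [3]

z = [3]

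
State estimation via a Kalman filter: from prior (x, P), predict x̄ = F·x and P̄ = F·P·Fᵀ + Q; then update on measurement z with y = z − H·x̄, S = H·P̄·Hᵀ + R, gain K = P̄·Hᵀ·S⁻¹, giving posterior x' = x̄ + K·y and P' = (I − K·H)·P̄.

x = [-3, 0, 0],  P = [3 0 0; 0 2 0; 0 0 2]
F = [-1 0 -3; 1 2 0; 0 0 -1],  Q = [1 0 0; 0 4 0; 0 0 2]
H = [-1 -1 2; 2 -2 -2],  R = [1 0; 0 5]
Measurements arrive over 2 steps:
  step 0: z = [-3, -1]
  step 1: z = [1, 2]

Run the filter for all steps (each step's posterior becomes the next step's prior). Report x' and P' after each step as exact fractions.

step 0: x̄ = F·x = [3, -3, 0]
step 0: P̄ = F·P·Fᵀ + Q = [22 -3 6; -3 15 0; 6 0 4]
step 0: y = z − H·x̄ = [-3, -13]
step 0: S = H·P̄·Hᵀ + R = [24 6; 6 145]
step 0: K = P̄·Hᵀ·S⁻¹ = [-1243/3444 159/574; -127/287 -66/287; 19/246 1/41]
step 0: x' = x̄ + K·y = [79/164, 54/41, -45/82]
step 0: P' = (I − K·H)·P̄ = [30815/3444 758/287 1381/246; 758/287 405/287 74/41; 1381/246 74/41 461/123]
step 1: x̄ = F·x = [191/164, 511/164, 45/82]
step 1: P̄ = F·P·Fᵀ + Q = [266435/3444 -20615/492 4147/246; -20615/492 14345/492 -2269/246; 4147/246 -2269/246 707/123]
step 1: y = z − H·x̄ = [343/82, 7]
step 1: S = H·P̄·Hᵀ + R = [13925/861 4/21; 4/21 12193/21]
step 1: K = P̄·Hᵀ·S⁻¹ = [-1813099/16170178 2852259/8085089; -5661697/16170178 -1721123/8085089; 1923889/8085089 565650/8085089]
step 1: x' = x̄ + K·y = [51179907/16170178, 1302861/8085089, 16443976/8085089]
step 1: P' = (I − K·H)·P̄ = [79452893/16170178 8790567/8085089 23805232/8085089; 8790567/8085089 13484687/16170178 6351031/8085089; 23805232/8085089 6351031/8085089 16040076/8085089]

step 0: x' = [79/164, 54/41, -45/82], P' = [30815/3444 758/287 1381/246; 758/287 405/287 74/41; 1381/246 74/41 461/123]
step 1: x' = [51179907/16170178, 1302861/8085089, 16443976/8085089], P' = [79452893/16170178 8790567/8085089 23805232/8085089; 8790567/8085089 13484687/16170178 6351031/8085089; 23805232/8085089 6351031/8085089 16040076/8085089]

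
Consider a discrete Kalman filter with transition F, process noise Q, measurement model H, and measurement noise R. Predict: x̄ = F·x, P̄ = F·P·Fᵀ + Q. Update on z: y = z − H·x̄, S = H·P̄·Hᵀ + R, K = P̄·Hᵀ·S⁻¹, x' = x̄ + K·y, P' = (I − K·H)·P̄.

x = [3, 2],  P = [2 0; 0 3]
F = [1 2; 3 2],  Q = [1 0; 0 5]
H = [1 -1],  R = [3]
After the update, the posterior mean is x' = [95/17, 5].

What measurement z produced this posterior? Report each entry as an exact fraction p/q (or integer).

z = [2]

x̄ = F·x = [7, 13]
P̄ = F·P·Fᵀ + Q = [15 18; 18 35]
S = H·P̄·Hᵀ + R = [17]
K = P̄·Hᵀ·S⁻¹ = [-3/17; -1]
x' − x̄ = [-24/17, -8] = K·y
y = (KᵀK)⁻¹·Kᵀ·(x' − x̄) = [8]
z = y + H·x̄ = [8] + [-6] = [2]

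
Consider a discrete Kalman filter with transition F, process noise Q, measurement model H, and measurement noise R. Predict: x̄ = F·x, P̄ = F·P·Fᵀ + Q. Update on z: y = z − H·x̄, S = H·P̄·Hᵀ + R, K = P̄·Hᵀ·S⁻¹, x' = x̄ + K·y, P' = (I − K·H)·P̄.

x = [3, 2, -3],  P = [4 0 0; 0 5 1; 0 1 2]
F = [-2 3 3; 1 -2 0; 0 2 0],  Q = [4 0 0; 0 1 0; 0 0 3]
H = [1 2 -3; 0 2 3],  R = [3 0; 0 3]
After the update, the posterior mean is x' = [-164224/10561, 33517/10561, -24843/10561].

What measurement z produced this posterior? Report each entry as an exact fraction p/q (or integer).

x̄ = F·x = [-9, -1, 4]
P̄ = F·P·Fᵀ + Q = [101 -44 36; -44 25 -20; 36 -20 23]
S = H·P̄·Hᵀ + R = [259 -87; -87 70]
K = P̄·Hᵀ·S⁻¹ = [-4910/10561 -3085/10561; 3750/10561 3152/10561; -2587/10561 1160/10561]
x' − x̄ = [-69175/10561, 44078/10561, -67087/10561] = K·y
y = (KᵀK)⁻¹·Kᵀ·(x' − x̄) = [21, -11]
z = y + H·x̄ = [21, -11] + [-23, 10] = [-2, -1]

z = [-2, -1]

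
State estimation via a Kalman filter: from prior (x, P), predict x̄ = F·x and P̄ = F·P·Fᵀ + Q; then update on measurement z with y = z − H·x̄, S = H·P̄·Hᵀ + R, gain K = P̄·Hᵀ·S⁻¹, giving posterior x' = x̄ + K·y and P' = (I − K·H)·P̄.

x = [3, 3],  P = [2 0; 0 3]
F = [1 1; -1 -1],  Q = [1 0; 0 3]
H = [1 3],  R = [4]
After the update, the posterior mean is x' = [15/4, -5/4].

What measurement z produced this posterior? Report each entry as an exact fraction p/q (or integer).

x̄ = F·x = [6, -6]
P̄ = F·P·Fᵀ + Q = [6 -5; -5 8]
S = H·P̄·Hᵀ + R = [52]
K = P̄·Hᵀ·S⁻¹ = [-9/52; 19/52]
x' − x̄ = [-9/4, 19/4] = K·y
y = (KᵀK)⁻¹·Kᵀ·(x' − x̄) = [13]
z = y + H·x̄ = [13] + [-12] = [1]

z = [1]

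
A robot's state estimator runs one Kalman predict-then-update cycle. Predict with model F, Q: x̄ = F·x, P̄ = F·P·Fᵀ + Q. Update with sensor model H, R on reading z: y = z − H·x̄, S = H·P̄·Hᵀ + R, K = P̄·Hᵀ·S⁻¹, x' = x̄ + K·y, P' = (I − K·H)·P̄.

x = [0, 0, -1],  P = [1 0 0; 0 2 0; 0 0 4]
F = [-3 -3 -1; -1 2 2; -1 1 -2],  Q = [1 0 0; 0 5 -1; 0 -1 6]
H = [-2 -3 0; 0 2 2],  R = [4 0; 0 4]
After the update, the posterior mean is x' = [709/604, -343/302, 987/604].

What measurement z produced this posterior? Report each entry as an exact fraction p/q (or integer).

x̄ = F·x = [1, -2, 2]
P̄ = F·P·Fᵀ + Q = [32 -17 5; -17 30 -12; 5 -12 25]
S = H·P̄·Hᵀ + R = [198 -60; -60 128]
K = P̄·Hᵀ·S⁻¹ = [-194/1359 -461/1812; -313/1359 157/906; 611/2718 559/1812]
x' − x̄ = [105/604, 261/302, -221/604] = K·y
y = (KᵀK)⁻¹·Kᵀ·(x' − x̄) = [-3, 1]
z = y + H·x̄ = [-3, 1] + [4, 0] = [1, 1]

z = [1, 1]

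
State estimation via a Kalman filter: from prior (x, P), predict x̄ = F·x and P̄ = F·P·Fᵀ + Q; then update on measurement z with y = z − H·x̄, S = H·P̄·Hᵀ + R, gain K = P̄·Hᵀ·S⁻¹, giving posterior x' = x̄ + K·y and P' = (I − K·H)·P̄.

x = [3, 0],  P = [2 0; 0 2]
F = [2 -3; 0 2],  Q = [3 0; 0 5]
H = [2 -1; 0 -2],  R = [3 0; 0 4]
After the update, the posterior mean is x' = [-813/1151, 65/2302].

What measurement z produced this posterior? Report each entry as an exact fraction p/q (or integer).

x̄ = F·x = [6, 0]
P̄ = F·P·Fᵀ + Q = [29 -12; -12 13]
S = H·P̄·Hᵀ + R = [180 74; 74 56]
K = P̄·Hᵀ·S⁻¹ = [536/1151 -215/1151; -37/1151 -971/2302]
x' − x̄ = [-7719/1151, 65/2302] = K·y
y = (KᵀK)⁻¹·Kᵀ·(x' − x̄) = [-14, 1]
z = y + H·x̄ = [-14, 1] + [12, 0] = [-2, 1]

z = [-2, 1]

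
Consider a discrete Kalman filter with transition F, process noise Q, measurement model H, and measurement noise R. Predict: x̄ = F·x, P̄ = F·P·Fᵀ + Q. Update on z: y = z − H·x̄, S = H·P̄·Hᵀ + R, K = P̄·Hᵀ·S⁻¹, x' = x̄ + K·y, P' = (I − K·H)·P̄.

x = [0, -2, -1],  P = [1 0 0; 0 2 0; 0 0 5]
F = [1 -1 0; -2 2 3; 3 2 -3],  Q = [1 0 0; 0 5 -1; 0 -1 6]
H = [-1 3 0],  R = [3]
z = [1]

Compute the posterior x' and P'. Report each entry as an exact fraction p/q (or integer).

x' = [674/601, 401/601, -3745/601]
P' = [1920/601 618/601 -3483/601; 618/601 398/601 -1292/601; -3483/601 -1292/601 23707/601]

x̄ = F·x = [2, -7, -1]
P̄ = F·P·Fᵀ + Q = [4 -6 -1; -6 62 -44; -1 -44 68]
y = z − H·x̄ = [24]
S = H·P̄·Hᵀ + R = [601]
K = P̄·Hᵀ·S⁻¹ = [-22/601; 192/601; -131/601]
x' = x̄ + K·y = [674/601, 401/601, -3745/601]
P' = (I − K·H)·P̄ = [1920/601 618/601 -3483/601; 618/601 398/601 -1292/601; -3483/601 -1292/601 23707/601]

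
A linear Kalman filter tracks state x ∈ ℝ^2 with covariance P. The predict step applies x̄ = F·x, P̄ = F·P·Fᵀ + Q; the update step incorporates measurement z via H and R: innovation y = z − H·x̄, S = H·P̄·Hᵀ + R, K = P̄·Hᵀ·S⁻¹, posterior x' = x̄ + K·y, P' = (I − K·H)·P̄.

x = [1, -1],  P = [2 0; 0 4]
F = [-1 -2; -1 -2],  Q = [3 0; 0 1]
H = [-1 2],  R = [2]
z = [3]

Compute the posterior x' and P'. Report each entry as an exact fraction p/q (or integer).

x' = [19/9, 67/27]
P' = [38/3 62/9; 62/9 113/27]

x̄ = F·x = [1, 1]
P̄ = F·P·Fᵀ + Q = [21 18; 18 19]
y = z − H·x̄ = [2]
S = H·P̄·Hᵀ + R = [27]
K = P̄·Hᵀ·S⁻¹ = [5/9; 20/27]
x' = x̄ + K·y = [19/9, 67/27]
P' = (I − K·H)·P̄ = [38/3 62/9; 62/9 113/27]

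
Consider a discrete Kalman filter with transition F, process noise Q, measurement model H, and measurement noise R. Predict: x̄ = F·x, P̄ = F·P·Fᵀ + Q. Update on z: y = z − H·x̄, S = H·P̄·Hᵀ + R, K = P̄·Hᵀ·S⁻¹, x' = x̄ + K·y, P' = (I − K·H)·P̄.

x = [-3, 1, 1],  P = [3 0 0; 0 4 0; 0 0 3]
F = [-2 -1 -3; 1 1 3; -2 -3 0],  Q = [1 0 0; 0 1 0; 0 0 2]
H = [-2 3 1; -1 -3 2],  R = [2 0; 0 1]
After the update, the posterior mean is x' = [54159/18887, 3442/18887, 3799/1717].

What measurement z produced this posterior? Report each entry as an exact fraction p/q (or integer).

z = [-3, 1]

x̄ = F·x = [2, 1, 3]
P̄ = F·P·Fᵀ + Q = [44 -37 24; -37 35 -18; 24 -18 50]
S = H·P̄·Hᵀ + R = [783 -412; -412 458]
K = P̄·Hᵀ·S⁻¹ = [-3277/18887 3589/37774; 3089/18887 -1510/18887; 1352/8585 3653/8585]
x' − x̄ = [16385/18887, -15445/18887, -1352/1717] = K·y
y = (KᵀK)⁻¹·Kᵀ·(x' − x̄) = [-5, 0]
z = y + H·x̄ = [-5, 0] + [2, 1] = [-3, 1]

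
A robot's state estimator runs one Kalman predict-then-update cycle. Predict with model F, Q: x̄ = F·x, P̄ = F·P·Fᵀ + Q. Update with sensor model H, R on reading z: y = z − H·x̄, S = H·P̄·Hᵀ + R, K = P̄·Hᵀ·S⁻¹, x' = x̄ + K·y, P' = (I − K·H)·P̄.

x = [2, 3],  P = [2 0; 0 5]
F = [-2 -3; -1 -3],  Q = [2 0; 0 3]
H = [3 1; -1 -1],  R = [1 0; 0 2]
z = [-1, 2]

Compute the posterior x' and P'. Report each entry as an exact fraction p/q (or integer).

x̄ = F·x = [-13, -11]
P̄ = F·P·Fᵀ + Q = [55 49; 49 50]
y = z − H·x̄ = [49, -22]
S = H·P̄·Hᵀ + R = [840 -411; -411 205]
K = P̄·Hᵀ·S⁻¹ = [1126/3279 198/1093; -304/3279 -731/1093]
x' = x̄ + K·y = [-521/3279, -2719/3279]
P' = (I − K·H)·P̄ = [1157/3279 -2345/3279; -2345/3279 6731/3279]

x' = [-521/3279, -2719/3279]
P' = [1157/3279 -2345/3279; -2345/3279 6731/3279]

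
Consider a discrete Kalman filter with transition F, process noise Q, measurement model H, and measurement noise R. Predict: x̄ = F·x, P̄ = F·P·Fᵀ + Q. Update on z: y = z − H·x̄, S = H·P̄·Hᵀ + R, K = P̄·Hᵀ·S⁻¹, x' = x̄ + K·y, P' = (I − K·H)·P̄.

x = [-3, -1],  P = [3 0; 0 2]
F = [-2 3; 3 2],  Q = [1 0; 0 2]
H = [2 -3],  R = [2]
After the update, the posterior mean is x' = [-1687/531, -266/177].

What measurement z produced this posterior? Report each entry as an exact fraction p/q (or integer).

x̄ = F·x = [3, -11]
P̄ = F·P·Fᵀ + Q = [31 -6; -6 37]
S = H·P̄·Hᵀ + R = [531]
K = P̄·Hᵀ·S⁻¹ = [80/531; -41/177]
x' − x̄ = [-3280/531, 1681/177] = K·y
y = (KᵀK)⁻¹·Kᵀ·(x' − x̄) = [-41]
z = y + H·x̄ = [-41] + [39] = [-2]

z = [-2]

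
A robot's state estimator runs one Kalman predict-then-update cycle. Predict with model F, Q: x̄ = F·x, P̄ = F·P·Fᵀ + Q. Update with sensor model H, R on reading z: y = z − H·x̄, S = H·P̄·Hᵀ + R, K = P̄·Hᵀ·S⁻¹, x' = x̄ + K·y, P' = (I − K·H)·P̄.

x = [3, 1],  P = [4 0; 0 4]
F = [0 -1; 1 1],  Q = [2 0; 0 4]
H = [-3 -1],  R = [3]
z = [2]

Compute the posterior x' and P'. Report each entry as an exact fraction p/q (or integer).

x̄ = F·x = [-1, 4]
P̄ = F·P·Fᵀ + Q = [6 -4; -4 12]
y = z − H·x̄ = [3]
S = H·P̄·Hᵀ + R = [45]
K = P̄·Hᵀ·S⁻¹ = [-14/45; 0]
x' = x̄ + K·y = [-29/15, 4]
P' = (I − K·H)·P̄ = [74/45 -4; -4 12]

x' = [-29/15, 4]
P' = [74/45 -4; -4 12]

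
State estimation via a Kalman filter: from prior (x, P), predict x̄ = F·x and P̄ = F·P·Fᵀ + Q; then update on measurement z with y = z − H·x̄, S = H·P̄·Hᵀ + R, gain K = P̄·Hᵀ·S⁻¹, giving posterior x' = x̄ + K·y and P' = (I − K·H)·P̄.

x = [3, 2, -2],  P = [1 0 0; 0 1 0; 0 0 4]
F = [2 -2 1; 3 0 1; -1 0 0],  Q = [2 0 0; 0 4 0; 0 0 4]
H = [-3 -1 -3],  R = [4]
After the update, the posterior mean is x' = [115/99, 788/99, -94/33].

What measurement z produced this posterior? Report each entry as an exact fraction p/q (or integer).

x̄ = F·x = [0, 7, -3]
P̄ = F·P·Fᵀ + Q = [14 10 -2; 10 17 -3; -2 -3 5]
S = H·P̄·Hᵀ + R = [198]
K = P̄·Hᵀ·S⁻¹ = [-23/99; -19/99; -1/33]
x' − x̄ = [115/99, 95/99, 5/33] = K·y
y = (KᵀK)⁻¹·Kᵀ·(x' − x̄) = [-5]
z = y + H·x̄ = [-5] + [2] = [-3]

z = [-3]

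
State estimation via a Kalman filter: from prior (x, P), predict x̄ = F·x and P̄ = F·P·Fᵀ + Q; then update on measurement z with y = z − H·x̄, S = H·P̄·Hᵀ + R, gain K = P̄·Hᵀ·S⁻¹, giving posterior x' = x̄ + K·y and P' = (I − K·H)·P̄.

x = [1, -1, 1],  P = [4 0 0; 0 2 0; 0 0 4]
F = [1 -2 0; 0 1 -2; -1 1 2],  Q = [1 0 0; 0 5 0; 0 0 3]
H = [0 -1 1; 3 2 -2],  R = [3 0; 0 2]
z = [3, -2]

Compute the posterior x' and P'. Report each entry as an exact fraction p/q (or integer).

x̄ = F·x = [3, -3, 0]
P̄ = F·P·Fᵀ + Q = [13 -4 -8; -4 23 -14; -8 -14 25]
y = z − H·x̄ = [0, -5]
S = H·P̄·Hᵀ + R = [79 -164; -164 471]
K = P̄·Hᵀ·S⁻¹ = [5824/10313 3057/10313; -7259/10313 -1170/10313; 1641/10313 -1662/10313]
x' = x̄ + K·y = [15654/10313, -25089/10313, 8310/10313]
P' = (I − K·H)·P̄ = [13686/10313 -15298/10313 2174/10313; -15298/10313 41156/10313 19379/10313; 2174/10313 19379/10313 24302/10313]

x' = [15654/10313, -25089/10313, 8310/10313]
P' = [13686/10313 -15298/10313 2174/10313; -15298/10313 41156/10313 19379/10313; 2174/10313 19379/10313 24302/10313]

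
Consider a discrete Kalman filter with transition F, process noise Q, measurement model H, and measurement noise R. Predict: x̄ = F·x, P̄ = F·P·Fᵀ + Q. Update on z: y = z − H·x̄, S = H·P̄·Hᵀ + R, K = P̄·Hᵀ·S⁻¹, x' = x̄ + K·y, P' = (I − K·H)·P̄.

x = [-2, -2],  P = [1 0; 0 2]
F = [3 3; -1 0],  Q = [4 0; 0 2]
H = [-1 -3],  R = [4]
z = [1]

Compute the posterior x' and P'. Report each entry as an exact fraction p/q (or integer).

x' = [-19/2, 59/22]
P' = [20 -6; -6 24/11]

x̄ = F·x = [-12, 2]
P̄ = F·P·Fᵀ + Q = [31 -3; -3 3]
y = z − H·x̄ = [-5]
S = H·P̄·Hᵀ + R = [44]
K = P̄·Hᵀ·S⁻¹ = [-1/2; -3/22]
x' = x̄ + K·y = [-19/2, 59/22]
P' = (I − K·H)·P̄ = [20 -6; -6 24/11]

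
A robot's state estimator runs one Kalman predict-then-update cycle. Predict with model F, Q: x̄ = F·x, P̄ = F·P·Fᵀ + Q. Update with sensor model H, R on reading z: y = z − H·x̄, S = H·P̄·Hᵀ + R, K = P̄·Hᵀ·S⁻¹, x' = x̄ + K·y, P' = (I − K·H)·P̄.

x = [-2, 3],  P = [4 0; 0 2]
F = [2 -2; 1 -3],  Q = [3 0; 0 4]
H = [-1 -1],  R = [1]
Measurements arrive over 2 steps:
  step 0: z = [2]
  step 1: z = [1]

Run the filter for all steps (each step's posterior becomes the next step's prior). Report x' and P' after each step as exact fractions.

step 0: x̄ = F·x = [-10, -11]
step 0: P̄ = F·P·Fᵀ + Q = [27 20; 20 26]
step 0: y = z − H·x̄ = [-19]
step 0: S = H·P̄·Hᵀ + R = [94]
step 0: K = P̄·Hᵀ·S⁻¹ = [-1/2; -23/47]
step 0: x' = x̄ + K·y = [-1/2, -80/47]
step 0: P' = (I − K·H)·P̄ = [7/2 -3; -3 164/47]
step 1: x̄ = F·x = [113/47, 433/94]
step 1: P̄ = F·P·Fᵀ + Q = [2583/47 2441/47; 2441/47 5349/94]
step 1: y = z − H·x̄ = [753/94]
step 1: S = H·P̄·Hᵀ + R = [20373/94]
step 1: K = P̄·Hᵀ·S⁻¹ = [-10048/20373; -10231/20373]
step 1: x' = x̄ + K·y = [-10503/6791, 3963/6791]
step 1: P' = (I − K·H)·P̄ = [45581/20373 -35533/20373; -35533/20373 45764/20373]

step 0: x' = [-1/2, -80/47], P' = [7/2 -3; -3 164/47]
step 1: x' = [-10503/6791, 3963/6791], P' = [45581/20373 -35533/20373; -35533/20373 45764/20373]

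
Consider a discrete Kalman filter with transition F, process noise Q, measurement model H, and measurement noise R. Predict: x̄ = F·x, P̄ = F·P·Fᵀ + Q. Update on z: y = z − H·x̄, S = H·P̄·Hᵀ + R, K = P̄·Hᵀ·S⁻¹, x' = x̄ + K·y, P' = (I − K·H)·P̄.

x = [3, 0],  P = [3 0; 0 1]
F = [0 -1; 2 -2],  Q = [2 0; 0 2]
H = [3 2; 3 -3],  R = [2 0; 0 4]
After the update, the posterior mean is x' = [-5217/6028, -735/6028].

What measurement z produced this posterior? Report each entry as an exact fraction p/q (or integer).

z = [-3, -2]

x̄ = F·x = [0, 6]
P̄ = F·P·Fᵀ + Q = [3 2; 2 18]
S = H·P̄·Hᵀ + R = [125 -87; -87 157]
K = P̄·Hᵀ·S⁻¹ = [1151/6028 753/6028; 1209/6028 -1173/6028]
x' − x̄ = [-5217/6028, -36903/6028] = K·y
y = (KᵀK)⁻¹·Kᵀ·(x' − x̄) = [-15, 16]
z = y + H·x̄ = [-15, 16] + [12, -18] = [-3, -2]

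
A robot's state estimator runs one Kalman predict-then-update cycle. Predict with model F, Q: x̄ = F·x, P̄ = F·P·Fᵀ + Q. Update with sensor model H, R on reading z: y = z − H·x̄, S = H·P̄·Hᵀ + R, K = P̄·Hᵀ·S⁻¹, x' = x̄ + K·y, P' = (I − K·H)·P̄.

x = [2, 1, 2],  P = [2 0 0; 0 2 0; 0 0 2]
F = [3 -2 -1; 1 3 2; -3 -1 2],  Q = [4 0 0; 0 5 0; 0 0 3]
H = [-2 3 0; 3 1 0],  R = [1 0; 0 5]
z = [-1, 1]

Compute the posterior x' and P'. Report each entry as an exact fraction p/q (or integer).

x̄ = F·x = [2, 9, -3]
P̄ = F·P·Fᵀ + Q = [32 -10 -18; -10 33 -4; -18 -4 31]
y = z − H·x̄ = [-24, -14]
S = H·P̄·Hᵀ + R = [546 -163; -163 266]
K = P̄·Hᵀ·S⁻¹ = [-10986/118667 31634/118667; 32143/118667 21035/118667; -3070/118667 -27756/118667]
x' = x̄ + K·y = [58122/118667, 2081/118667, 106263/118667]
P' = (I − K·H)·P̄ = [44136/118667 25762/118667 -37570/118667; 25762/118667 27889/118667 -26070/118667; -37570/118667 -26070/118667 2142509/118667]

x' = [58122/118667, 2081/118667, 106263/118667]
P' = [44136/118667 25762/118667 -37570/118667; 25762/118667 27889/118667 -26070/118667; -37570/118667 -26070/118667 2142509/118667]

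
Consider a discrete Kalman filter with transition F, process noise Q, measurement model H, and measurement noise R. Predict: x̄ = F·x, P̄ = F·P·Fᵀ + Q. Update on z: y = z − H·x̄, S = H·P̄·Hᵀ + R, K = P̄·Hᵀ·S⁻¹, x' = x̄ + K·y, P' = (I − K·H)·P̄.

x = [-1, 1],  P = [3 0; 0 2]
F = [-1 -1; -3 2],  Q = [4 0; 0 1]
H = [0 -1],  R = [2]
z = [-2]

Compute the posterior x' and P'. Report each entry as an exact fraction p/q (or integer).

x̄ = F·x = [0, 5]
P̄ = F·P·Fᵀ + Q = [9 5; 5 36]
y = z − H·x̄ = [3]
S = H·P̄·Hᵀ + R = [38]
K = P̄·Hᵀ·S⁻¹ = [-5/38; -18/19]
x' = x̄ + K·y = [-15/38, 41/19]
P' = (I − K·H)·P̄ = [317/38 5/19; 5/19 36/19]

x' = [-15/38, 41/19]
P' = [317/38 5/19; 5/19 36/19]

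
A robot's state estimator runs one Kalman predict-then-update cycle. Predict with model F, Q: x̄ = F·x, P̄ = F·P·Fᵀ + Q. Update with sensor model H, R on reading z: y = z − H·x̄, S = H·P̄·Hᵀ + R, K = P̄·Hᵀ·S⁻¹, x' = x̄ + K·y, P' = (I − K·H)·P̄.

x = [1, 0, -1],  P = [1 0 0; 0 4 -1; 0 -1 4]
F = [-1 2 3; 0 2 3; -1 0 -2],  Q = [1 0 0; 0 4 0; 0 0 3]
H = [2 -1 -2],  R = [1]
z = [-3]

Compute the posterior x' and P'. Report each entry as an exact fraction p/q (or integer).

x' = [-12/5, -311/205, -27/205]
P' = [46/5 48/5 21/5; 48/5 3244/205 308/205; 21/5 308/205 736/205]

x̄ = F·x = [-4, -3, 1]
P̄ = F·P·Fᵀ + Q = [42 40 -19; 40 44 -20; -19 -20 20]
y = z − H·x̄ = [4]
S = H·P̄·Hᵀ + R = [205]
K = P̄·Hᵀ·S⁻¹ = [2/5; 76/205; -58/205]
x' = x̄ + K·y = [-12/5, -311/205, -27/205]
P' = (I − K·H)·P̄ = [46/5 48/5 21/5; 48/5 3244/205 308/205; 21/5 308/205 736/205]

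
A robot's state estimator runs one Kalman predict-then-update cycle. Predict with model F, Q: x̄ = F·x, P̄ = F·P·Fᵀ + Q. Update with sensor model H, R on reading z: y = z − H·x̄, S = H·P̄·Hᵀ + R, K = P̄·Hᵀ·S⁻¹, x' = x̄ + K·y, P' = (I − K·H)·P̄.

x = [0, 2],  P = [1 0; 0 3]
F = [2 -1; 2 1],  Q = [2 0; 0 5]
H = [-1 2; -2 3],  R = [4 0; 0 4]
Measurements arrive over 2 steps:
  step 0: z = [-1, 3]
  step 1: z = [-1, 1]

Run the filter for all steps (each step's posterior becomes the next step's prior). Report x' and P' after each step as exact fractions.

step 0: x̄ = F·x = [-2, 2]
step 0: P̄ = F·P·Fᵀ + Q = [9 1; 1 12]
step 0: y = z − H·x̄ = [-7, -7]
step 0: S = H·P̄·Hᵀ + R = [57 83; 83 136]
step 0: K = P̄·Hᵀ·S⁻¹ = [293/863 -274/863; 306/863 29/863]
step 0: x' = x̄ + K·y = [-1859/863, -619/863]
step 0: P' = (I − K·H)·P̄ = [5708/863 3440/863; 3440/863 2332/863]
step 1: x̄ = F·x = [-3099/863, -4337/863]
step 1: P̄ = F·P·Fᵀ + Q = [13130/863 20500/863; 20500/863 43239/863]
step 1: y = z − H·x̄ = [4712/863, 7676/863]
step 1: S = H·P̄·Hᵀ + R = [107538/863 142194/863; 142194/863 199123/863]
step 1: K = P̄·Hᵀ·S⁻¹ = [104025/230621 -33470/230621; 302846/691863 30663/230621]
step 1: x' = x̄ + K·y = [-557873/230621, -1005205/691863]
step 1: P' = (I − K·H)·P̄ = [1516060/230621 966080/230621; 966080/230621 2054812/691863]

step 0: x' = [-1859/863, -619/863], P' = [5708/863 3440/863; 3440/863 2332/863]
step 1: x' = [-557873/230621, -1005205/691863], P' = [1516060/230621 966080/230621; 966080/230621 2054812/691863]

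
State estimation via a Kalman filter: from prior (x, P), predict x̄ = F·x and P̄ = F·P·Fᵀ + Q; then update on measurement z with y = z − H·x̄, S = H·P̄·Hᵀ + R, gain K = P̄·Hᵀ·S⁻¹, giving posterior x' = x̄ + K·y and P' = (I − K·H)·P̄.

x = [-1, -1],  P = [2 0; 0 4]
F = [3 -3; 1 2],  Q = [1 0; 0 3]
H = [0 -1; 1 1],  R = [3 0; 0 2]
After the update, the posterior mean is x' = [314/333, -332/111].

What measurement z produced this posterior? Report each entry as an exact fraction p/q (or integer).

x̄ = F·x = [0, -3]
P̄ = F·P·Fᵀ + Q = [55 -18; -18 21]
S = H·P̄·Hᵀ + R = [24 -3; -3 42]
K = P̄·Hᵀ·S⁻¹ = [289/333 314/333; -97/111 1/111]
x' − x̄ = [314/333, 1/111] = K·y
y = (KᵀK)⁻¹·Kᵀ·(x' − x̄) = [0, 1]
z = y + H·x̄ = [0, 1] + [3, -3] = [3, -2]

z = [3, -2]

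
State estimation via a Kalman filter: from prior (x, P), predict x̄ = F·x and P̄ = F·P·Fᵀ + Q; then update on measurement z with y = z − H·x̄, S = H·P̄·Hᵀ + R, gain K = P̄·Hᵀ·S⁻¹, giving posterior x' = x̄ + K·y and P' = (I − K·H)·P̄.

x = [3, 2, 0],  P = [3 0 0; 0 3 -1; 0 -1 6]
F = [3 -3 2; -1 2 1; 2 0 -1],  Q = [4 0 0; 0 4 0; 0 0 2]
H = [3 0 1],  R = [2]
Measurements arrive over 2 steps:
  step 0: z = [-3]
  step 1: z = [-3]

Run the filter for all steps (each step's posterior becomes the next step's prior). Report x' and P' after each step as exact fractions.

step 0: x' = [-1236/443, 965/443, 2397/443], P' = [2059/886 1177/443 -5607/886; 1177/443 7621/443 -3589/443; -5607/886 -3589/443 16879/886]
step 1: x' = [117400/35817, 120935/11939, -460505/35817], P' = [1040951/214902 410599/35817 -2966545/214902; 410599/35817 3290916/83573 -8682731/250719; -2966545/214902 -8682731/250719 62020061/1504314]

step 0: x̄ = F·x = [3, 1, 6]
step 0: P̄ = F·P·Fᵀ + Q = [94 -16 3; -16 21 -10; 3 -10 20]
step 0: y = z − H·x̄ = [-18]
step 0: S = H·P̄·Hᵀ + R = [886]
step 0: K = P̄·Hᵀ·S⁻¹ = [285/886; -29/443; 29/886]
step 0: x' = x̄ + K·y = [-1236/443, 965/443, 2397/443]
step 0: P' = (I − K·H)·P̄ = [2059/886 1177/443 -5607/886; 1177/443 7621/443 -3589/443; -5607/886 -3589/443 16879/886]
step 1: x̄ = F·x = [-1809/443, 5563/443, -4869/443]
step 1: P̄ = F·P·Fᵀ + Q = [203249/886 -27735/443 -62669/886; -27735/443 28268/443 -7023/443; -62669/886 -7023/443 49315/886]
step 1: y = z − H·x̄ = [8967/443]
step 1: S = H·P̄·Hᵀ + R = [752157/443]
step 1: K = P̄·Hᵀ·S⁻¹ = [39077/107451; -30076/250719; -69346/752157]
step 1: x' = x̄ + K·y = [117400/35817, 120935/11939, -460505/35817]
step 1: P' = (I − K·H)·P̄ = [1040951/214902 410599/35817 -2966545/214902; 410599/35817 3290916/83573 -8682731/250719; -2966545/214902 -8682731/250719 62020061/1504314]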